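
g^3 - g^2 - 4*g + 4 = (g - 2)*(g - 1)*(g + 2)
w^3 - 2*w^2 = w^2*(w - 2)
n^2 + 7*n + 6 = (n + 1)*(n + 6)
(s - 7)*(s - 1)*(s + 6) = s^3 - 2*s^2 - 41*s + 42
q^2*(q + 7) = q^3 + 7*q^2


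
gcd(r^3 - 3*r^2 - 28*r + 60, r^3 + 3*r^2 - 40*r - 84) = r - 6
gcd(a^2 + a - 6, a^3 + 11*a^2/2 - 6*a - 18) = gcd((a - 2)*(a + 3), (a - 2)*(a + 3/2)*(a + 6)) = a - 2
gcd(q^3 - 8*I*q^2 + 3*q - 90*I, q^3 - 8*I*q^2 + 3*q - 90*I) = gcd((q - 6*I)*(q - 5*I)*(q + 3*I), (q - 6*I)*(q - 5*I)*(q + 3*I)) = q^3 - 8*I*q^2 + 3*q - 90*I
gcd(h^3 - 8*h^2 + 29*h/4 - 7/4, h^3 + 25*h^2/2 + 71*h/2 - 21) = h - 1/2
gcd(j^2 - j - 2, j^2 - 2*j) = j - 2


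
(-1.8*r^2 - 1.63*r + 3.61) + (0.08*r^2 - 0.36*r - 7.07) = -1.72*r^2 - 1.99*r - 3.46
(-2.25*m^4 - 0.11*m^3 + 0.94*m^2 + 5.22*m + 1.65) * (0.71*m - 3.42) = -1.5975*m^5 + 7.6169*m^4 + 1.0436*m^3 + 0.4914*m^2 - 16.6809*m - 5.643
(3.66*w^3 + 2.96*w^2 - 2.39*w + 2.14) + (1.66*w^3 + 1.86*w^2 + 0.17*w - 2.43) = 5.32*w^3 + 4.82*w^2 - 2.22*w - 0.29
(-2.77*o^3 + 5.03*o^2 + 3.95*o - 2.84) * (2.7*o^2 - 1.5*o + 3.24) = -7.479*o^5 + 17.736*o^4 - 5.8548*o^3 + 2.7042*o^2 + 17.058*o - 9.2016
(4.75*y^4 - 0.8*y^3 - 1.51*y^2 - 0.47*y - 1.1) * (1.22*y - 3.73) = 5.795*y^5 - 18.6935*y^4 + 1.1418*y^3 + 5.0589*y^2 + 0.4111*y + 4.103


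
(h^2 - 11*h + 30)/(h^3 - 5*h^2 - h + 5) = (h - 6)/(h^2 - 1)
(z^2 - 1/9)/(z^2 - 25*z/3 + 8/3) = (z + 1/3)/(z - 8)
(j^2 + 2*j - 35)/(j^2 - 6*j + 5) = (j + 7)/(j - 1)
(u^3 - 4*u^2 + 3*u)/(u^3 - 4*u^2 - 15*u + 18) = u*(u - 3)/(u^2 - 3*u - 18)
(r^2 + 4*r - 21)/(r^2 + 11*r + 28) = (r - 3)/(r + 4)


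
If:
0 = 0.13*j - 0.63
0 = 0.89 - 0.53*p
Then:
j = 4.85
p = 1.68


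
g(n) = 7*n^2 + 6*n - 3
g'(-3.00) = -36.00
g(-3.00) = 42.00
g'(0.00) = 6.00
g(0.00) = -3.00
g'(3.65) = 57.10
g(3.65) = 112.16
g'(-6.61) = -86.54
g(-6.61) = 263.18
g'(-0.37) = 0.82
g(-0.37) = -4.26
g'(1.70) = 29.80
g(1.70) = 27.43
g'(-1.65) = -17.10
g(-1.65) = 6.16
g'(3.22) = 51.08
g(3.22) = 88.90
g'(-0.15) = 3.90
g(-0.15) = -3.74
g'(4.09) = 63.26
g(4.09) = 138.64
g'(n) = 14*n + 6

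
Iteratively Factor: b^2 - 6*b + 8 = (b - 2)*(b - 4)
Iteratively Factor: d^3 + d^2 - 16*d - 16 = (d + 1)*(d^2 - 16) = (d - 4)*(d + 1)*(d + 4)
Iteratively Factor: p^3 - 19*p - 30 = (p + 2)*(p^2 - 2*p - 15) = (p + 2)*(p + 3)*(p - 5)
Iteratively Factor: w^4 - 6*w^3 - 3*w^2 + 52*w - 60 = (w + 3)*(w^3 - 9*w^2 + 24*w - 20) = (w - 2)*(w + 3)*(w^2 - 7*w + 10) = (w - 5)*(w - 2)*(w + 3)*(w - 2)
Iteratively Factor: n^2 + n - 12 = (n + 4)*(n - 3)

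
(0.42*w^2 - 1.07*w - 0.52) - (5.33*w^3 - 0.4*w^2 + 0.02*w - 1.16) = -5.33*w^3 + 0.82*w^2 - 1.09*w + 0.64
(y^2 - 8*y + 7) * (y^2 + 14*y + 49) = y^4 + 6*y^3 - 56*y^2 - 294*y + 343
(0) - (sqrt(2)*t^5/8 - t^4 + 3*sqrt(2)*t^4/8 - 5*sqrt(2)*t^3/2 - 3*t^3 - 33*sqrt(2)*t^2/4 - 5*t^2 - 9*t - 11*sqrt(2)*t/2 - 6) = -sqrt(2)*t^5/8 - 3*sqrt(2)*t^4/8 + t^4 + 3*t^3 + 5*sqrt(2)*t^3/2 + 5*t^2 + 33*sqrt(2)*t^2/4 + 11*sqrt(2)*t/2 + 9*t + 6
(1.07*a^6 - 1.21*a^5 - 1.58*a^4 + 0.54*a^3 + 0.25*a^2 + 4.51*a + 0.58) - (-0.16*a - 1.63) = 1.07*a^6 - 1.21*a^5 - 1.58*a^4 + 0.54*a^3 + 0.25*a^2 + 4.67*a + 2.21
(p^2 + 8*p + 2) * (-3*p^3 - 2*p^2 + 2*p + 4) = -3*p^5 - 26*p^4 - 20*p^3 + 16*p^2 + 36*p + 8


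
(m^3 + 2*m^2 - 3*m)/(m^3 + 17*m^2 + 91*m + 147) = m*(m - 1)/(m^2 + 14*m + 49)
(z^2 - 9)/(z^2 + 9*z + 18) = (z - 3)/(z + 6)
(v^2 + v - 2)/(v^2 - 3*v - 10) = (v - 1)/(v - 5)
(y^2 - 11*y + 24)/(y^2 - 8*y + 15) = (y - 8)/(y - 5)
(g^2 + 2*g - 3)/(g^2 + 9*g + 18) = (g - 1)/(g + 6)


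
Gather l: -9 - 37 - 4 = -50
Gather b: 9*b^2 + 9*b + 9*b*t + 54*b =9*b^2 + b*(9*t + 63)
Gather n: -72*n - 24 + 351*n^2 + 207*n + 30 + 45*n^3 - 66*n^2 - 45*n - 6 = 45*n^3 + 285*n^2 + 90*n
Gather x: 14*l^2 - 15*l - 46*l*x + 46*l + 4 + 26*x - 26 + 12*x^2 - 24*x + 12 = 14*l^2 + 31*l + 12*x^2 + x*(2 - 46*l) - 10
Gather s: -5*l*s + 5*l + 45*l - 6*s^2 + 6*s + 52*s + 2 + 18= 50*l - 6*s^2 + s*(58 - 5*l) + 20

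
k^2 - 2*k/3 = k*(k - 2/3)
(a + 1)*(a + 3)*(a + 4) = a^3 + 8*a^2 + 19*a + 12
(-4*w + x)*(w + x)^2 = -4*w^3 - 7*w^2*x - 2*w*x^2 + x^3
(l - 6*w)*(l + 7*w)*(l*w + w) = l^3*w + l^2*w^2 + l^2*w - 42*l*w^3 + l*w^2 - 42*w^3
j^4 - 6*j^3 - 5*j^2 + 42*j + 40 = (j - 5)*(j - 4)*(j + 1)*(j + 2)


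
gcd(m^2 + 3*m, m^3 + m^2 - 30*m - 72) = m + 3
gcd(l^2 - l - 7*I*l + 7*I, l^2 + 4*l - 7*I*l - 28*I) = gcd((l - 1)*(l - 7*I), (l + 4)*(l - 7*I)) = l - 7*I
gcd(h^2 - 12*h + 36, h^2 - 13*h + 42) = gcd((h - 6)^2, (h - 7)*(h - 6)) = h - 6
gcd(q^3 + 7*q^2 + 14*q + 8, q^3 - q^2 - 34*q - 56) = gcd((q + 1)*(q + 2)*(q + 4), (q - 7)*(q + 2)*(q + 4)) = q^2 + 6*q + 8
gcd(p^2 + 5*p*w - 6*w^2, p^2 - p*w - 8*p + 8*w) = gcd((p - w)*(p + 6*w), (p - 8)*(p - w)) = p - w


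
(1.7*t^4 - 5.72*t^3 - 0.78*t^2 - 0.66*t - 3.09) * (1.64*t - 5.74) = 2.788*t^5 - 19.1388*t^4 + 31.5536*t^3 + 3.3948*t^2 - 1.2792*t + 17.7366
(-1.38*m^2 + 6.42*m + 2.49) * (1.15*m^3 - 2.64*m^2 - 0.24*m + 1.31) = -1.587*m^5 + 11.0262*m^4 - 13.7541*m^3 - 9.9222*m^2 + 7.8126*m + 3.2619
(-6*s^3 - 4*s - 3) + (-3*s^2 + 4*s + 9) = -6*s^3 - 3*s^2 + 6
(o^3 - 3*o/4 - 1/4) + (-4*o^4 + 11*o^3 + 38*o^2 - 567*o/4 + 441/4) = -4*o^4 + 12*o^3 + 38*o^2 - 285*o/2 + 110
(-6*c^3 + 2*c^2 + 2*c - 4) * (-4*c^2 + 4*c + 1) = 24*c^5 - 32*c^4 - 6*c^3 + 26*c^2 - 14*c - 4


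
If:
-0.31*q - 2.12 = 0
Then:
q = -6.84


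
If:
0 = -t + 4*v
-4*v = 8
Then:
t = -8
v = -2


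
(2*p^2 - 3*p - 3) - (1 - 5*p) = 2*p^2 + 2*p - 4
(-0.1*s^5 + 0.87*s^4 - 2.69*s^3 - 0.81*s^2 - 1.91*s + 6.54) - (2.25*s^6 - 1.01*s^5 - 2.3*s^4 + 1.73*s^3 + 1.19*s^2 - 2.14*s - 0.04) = -2.25*s^6 + 0.91*s^5 + 3.17*s^4 - 4.42*s^3 - 2.0*s^2 + 0.23*s + 6.58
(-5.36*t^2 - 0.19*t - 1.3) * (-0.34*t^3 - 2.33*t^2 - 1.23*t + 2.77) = 1.8224*t^5 + 12.5534*t^4 + 7.4775*t^3 - 11.5845*t^2 + 1.0727*t - 3.601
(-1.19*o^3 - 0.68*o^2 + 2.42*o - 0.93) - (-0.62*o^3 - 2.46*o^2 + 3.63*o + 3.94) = -0.57*o^3 + 1.78*o^2 - 1.21*o - 4.87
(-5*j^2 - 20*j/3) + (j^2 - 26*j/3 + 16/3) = -4*j^2 - 46*j/3 + 16/3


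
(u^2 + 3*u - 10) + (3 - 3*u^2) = -2*u^2 + 3*u - 7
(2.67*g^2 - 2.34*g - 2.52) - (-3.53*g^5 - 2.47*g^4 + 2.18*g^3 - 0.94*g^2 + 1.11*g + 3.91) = 3.53*g^5 + 2.47*g^4 - 2.18*g^3 + 3.61*g^2 - 3.45*g - 6.43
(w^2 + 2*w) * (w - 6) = w^3 - 4*w^2 - 12*w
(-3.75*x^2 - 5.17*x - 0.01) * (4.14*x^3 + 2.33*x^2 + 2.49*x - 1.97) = -15.525*x^5 - 30.1413*x^4 - 21.425*x^3 - 5.5091*x^2 + 10.16*x + 0.0197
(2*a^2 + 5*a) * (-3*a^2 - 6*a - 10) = -6*a^4 - 27*a^3 - 50*a^2 - 50*a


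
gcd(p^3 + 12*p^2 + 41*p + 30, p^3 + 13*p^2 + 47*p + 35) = p^2 + 6*p + 5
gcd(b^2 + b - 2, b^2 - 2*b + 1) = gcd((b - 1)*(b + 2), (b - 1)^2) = b - 1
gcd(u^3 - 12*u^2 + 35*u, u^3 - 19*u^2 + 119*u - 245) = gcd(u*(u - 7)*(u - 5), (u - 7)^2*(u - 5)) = u^2 - 12*u + 35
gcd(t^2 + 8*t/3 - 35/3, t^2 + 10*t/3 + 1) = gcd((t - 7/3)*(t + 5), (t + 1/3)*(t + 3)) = 1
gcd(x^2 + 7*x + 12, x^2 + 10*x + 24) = x + 4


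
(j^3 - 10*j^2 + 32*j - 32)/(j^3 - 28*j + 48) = (j - 4)/(j + 6)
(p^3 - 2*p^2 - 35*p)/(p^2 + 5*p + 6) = p*(p^2 - 2*p - 35)/(p^2 + 5*p + 6)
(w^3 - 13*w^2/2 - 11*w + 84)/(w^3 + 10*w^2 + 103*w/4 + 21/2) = 2*(w^2 - 10*w + 24)/(2*w^2 + 13*w + 6)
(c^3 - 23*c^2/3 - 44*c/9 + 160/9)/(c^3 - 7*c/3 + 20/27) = 3*(c - 8)/(3*c - 1)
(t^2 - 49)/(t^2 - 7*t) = (t + 7)/t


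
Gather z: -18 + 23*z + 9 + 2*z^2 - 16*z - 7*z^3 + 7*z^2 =-7*z^3 + 9*z^2 + 7*z - 9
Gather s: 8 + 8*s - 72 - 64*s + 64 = -56*s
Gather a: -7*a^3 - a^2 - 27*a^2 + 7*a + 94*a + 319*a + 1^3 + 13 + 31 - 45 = -7*a^3 - 28*a^2 + 420*a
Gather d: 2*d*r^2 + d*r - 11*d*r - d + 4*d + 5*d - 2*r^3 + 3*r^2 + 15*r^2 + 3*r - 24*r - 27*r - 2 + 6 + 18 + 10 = d*(2*r^2 - 10*r + 8) - 2*r^3 + 18*r^2 - 48*r + 32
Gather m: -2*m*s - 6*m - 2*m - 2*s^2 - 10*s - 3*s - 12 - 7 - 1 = m*(-2*s - 8) - 2*s^2 - 13*s - 20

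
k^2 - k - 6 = (k - 3)*(k + 2)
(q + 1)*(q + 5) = q^2 + 6*q + 5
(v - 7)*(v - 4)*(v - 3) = v^3 - 14*v^2 + 61*v - 84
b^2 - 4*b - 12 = (b - 6)*(b + 2)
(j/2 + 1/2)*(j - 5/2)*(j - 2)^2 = j^4/2 - 11*j^3/4 + 15*j^2/4 + 2*j - 5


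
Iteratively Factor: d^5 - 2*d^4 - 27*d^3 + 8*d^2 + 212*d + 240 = (d - 4)*(d^4 + 2*d^3 - 19*d^2 - 68*d - 60) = (d - 4)*(d + 3)*(d^3 - d^2 - 16*d - 20) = (d - 5)*(d - 4)*(d + 3)*(d^2 + 4*d + 4) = (d - 5)*(d - 4)*(d + 2)*(d + 3)*(d + 2)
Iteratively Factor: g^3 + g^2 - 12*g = (g + 4)*(g^2 - 3*g) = (g - 3)*(g + 4)*(g)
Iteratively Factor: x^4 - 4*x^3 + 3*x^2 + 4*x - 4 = (x + 1)*(x^3 - 5*x^2 + 8*x - 4) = (x - 2)*(x + 1)*(x^2 - 3*x + 2) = (x - 2)^2*(x + 1)*(x - 1)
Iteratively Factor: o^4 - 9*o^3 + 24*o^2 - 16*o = (o - 4)*(o^3 - 5*o^2 + 4*o) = (o - 4)^2*(o^2 - o) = o*(o - 4)^2*(o - 1)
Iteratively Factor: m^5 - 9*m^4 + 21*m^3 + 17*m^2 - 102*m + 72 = (m + 2)*(m^4 - 11*m^3 + 43*m^2 - 69*m + 36) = (m - 1)*(m + 2)*(m^3 - 10*m^2 + 33*m - 36) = (m - 4)*(m - 1)*(m + 2)*(m^2 - 6*m + 9) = (m - 4)*(m - 3)*(m - 1)*(m + 2)*(m - 3)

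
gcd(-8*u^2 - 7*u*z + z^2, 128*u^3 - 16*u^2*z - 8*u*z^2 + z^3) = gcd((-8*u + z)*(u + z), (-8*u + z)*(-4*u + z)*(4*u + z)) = -8*u + z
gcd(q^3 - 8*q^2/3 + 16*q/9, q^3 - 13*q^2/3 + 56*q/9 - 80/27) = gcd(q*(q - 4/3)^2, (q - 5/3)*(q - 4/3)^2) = q^2 - 8*q/3 + 16/9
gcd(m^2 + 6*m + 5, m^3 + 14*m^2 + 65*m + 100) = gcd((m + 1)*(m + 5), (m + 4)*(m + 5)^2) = m + 5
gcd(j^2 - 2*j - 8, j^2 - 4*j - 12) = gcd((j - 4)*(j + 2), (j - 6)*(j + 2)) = j + 2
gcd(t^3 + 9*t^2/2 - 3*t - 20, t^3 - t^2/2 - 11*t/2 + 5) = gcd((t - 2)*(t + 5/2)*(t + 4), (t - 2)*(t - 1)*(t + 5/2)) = t^2 + t/2 - 5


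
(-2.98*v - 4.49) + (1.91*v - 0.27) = -1.07*v - 4.76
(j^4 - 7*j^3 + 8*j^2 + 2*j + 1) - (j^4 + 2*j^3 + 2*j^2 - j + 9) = -9*j^3 + 6*j^2 + 3*j - 8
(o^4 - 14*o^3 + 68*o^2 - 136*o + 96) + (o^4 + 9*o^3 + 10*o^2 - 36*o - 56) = 2*o^4 - 5*o^3 + 78*o^2 - 172*o + 40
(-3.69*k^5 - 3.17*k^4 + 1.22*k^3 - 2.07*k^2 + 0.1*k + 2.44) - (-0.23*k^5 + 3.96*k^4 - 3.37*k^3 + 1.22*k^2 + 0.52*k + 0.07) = -3.46*k^5 - 7.13*k^4 + 4.59*k^3 - 3.29*k^2 - 0.42*k + 2.37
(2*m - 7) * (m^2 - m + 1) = 2*m^3 - 9*m^2 + 9*m - 7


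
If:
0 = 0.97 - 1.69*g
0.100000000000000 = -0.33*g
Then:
No Solution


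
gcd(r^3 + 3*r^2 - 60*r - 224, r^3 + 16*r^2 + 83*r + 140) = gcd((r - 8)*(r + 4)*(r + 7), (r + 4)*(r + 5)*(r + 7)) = r^2 + 11*r + 28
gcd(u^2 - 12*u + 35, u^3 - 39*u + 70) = u - 5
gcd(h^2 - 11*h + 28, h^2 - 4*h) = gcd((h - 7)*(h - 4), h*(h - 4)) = h - 4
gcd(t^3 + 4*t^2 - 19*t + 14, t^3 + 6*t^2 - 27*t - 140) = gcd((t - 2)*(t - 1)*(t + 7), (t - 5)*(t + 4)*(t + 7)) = t + 7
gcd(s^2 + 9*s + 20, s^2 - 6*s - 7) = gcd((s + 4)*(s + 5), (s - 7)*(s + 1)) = 1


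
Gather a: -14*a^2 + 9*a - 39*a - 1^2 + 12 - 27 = -14*a^2 - 30*a - 16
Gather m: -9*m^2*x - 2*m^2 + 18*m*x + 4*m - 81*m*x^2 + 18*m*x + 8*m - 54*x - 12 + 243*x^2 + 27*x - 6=m^2*(-9*x - 2) + m*(-81*x^2 + 36*x + 12) + 243*x^2 - 27*x - 18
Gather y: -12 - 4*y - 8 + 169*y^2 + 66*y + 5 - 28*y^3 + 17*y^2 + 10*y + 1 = -28*y^3 + 186*y^2 + 72*y - 14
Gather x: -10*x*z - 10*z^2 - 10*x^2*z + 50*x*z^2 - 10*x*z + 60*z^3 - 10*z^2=-10*x^2*z + x*(50*z^2 - 20*z) + 60*z^3 - 20*z^2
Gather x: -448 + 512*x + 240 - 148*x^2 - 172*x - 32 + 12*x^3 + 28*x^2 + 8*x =12*x^3 - 120*x^2 + 348*x - 240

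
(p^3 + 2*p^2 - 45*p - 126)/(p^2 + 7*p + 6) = (p^2 - 4*p - 21)/(p + 1)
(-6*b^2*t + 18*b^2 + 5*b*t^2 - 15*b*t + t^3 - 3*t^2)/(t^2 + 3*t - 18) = (-6*b^2 + 5*b*t + t^2)/(t + 6)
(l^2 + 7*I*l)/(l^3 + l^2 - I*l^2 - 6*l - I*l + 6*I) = l*(l + 7*I)/(l^3 + l^2*(1 - I) - l*(6 + I) + 6*I)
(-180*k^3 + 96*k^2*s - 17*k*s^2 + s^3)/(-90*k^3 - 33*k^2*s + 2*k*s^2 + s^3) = (30*k^2 - 11*k*s + s^2)/(15*k^2 + 8*k*s + s^2)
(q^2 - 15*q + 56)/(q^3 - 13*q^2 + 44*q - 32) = (q - 7)/(q^2 - 5*q + 4)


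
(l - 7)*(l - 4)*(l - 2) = l^3 - 13*l^2 + 50*l - 56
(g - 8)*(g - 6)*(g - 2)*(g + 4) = g^4 - 12*g^3 + 12*g^2 + 208*g - 384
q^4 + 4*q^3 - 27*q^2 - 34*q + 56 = (q - 4)*(q - 1)*(q + 2)*(q + 7)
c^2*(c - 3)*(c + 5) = c^4 + 2*c^3 - 15*c^2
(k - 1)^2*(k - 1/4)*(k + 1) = k^4 - 5*k^3/4 - 3*k^2/4 + 5*k/4 - 1/4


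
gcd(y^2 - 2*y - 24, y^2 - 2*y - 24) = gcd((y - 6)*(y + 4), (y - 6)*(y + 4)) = y^2 - 2*y - 24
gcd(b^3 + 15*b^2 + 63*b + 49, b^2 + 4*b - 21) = b + 7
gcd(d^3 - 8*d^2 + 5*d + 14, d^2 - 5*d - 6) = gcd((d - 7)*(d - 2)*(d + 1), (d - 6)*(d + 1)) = d + 1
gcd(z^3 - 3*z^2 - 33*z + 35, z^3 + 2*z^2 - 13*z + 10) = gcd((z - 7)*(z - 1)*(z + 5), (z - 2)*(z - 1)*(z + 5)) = z^2 + 4*z - 5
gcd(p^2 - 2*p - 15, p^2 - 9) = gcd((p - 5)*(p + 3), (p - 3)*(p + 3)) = p + 3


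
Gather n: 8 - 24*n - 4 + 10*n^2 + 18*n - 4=10*n^2 - 6*n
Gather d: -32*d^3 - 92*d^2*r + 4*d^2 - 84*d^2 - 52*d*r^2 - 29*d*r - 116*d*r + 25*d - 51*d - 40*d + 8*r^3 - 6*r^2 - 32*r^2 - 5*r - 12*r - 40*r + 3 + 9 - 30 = -32*d^3 + d^2*(-92*r - 80) + d*(-52*r^2 - 145*r - 66) + 8*r^3 - 38*r^2 - 57*r - 18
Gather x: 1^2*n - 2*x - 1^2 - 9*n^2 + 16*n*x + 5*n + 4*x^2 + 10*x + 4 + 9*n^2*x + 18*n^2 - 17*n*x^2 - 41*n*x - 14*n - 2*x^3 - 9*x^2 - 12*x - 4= 9*n^2 - 8*n - 2*x^3 + x^2*(-17*n - 5) + x*(9*n^2 - 25*n - 4) - 1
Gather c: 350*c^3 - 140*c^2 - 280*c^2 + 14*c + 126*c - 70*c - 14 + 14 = 350*c^3 - 420*c^2 + 70*c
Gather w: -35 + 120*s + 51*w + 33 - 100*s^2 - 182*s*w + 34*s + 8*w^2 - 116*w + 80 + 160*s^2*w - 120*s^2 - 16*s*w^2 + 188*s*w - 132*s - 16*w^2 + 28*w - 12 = -220*s^2 + 22*s + w^2*(-16*s - 8) + w*(160*s^2 + 6*s - 37) + 66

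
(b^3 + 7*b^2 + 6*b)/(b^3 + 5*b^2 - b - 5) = b*(b + 6)/(b^2 + 4*b - 5)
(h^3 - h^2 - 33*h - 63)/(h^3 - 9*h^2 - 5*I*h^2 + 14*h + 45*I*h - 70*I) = (h^2 + 6*h + 9)/(h^2 - h*(2 + 5*I) + 10*I)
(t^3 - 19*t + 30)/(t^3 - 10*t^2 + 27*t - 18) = (t^2 + 3*t - 10)/(t^2 - 7*t + 6)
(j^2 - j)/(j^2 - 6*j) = (j - 1)/(j - 6)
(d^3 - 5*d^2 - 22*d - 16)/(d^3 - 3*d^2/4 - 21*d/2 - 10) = 4*(d^2 - 7*d - 8)/(4*d^2 - 11*d - 20)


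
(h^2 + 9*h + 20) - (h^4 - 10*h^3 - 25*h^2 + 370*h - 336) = -h^4 + 10*h^3 + 26*h^2 - 361*h + 356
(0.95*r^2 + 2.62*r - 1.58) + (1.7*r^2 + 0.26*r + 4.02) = 2.65*r^2 + 2.88*r + 2.44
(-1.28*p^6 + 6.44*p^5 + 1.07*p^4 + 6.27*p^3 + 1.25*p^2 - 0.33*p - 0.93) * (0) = 0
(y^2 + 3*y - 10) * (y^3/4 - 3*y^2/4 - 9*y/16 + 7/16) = y^5/4 - 85*y^3/16 + 25*y^2/4 + 111*y/16 - 35/8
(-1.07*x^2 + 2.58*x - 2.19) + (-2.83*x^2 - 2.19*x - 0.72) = -3.9*x^2 + 0.39*x - 2.91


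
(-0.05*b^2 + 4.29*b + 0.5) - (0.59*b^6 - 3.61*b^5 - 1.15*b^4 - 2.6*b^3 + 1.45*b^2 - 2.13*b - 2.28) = -0.59*b^6 + 3.61*b^5 + 1.15*b^4 + 2.6*b^3 - 1.5*b^2 + 6.42*b + 2.78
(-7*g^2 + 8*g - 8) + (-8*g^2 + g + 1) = -15*g^2 + 9*g - 7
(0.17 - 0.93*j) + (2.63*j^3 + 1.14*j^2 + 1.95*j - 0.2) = 2.63*j^3 + 1.14*j^2 + 1.02*j - 0.03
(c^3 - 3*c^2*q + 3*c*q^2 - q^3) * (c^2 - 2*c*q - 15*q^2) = c^5 - 5*c^4*q - 6*c^3*q^2 + 38*c^2*q^3 - 43*c*q^4 + 15*q^5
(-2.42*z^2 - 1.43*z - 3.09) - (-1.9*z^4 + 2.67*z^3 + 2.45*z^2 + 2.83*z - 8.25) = 1.9*z^4 - 2.67*z^3 - 4.87*z^2 - 4.26*z + 5.16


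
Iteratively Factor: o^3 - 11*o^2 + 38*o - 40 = (o - 2)*(o^2 - 9*o + 20) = (o - 4)*(o - 2)*(o - 5)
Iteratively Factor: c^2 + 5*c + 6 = (c + 3)*(c + 2)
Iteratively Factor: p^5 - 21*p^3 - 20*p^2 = (p)*(p^4 - 21*p^2 - 20*p) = p*(p - 5)*(p^3 + 5*p^2 + 4*p) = p*(p - 5)*(p + 1)*(p^2 + 4*p) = p^2*(p - 5)*(p + 1)*(p + 4)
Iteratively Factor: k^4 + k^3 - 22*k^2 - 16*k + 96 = (k - 2)*(k^3 + 3*k^2 - 16*k - 48) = (k - 2)*(k + 3)*(k^2 - 16) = (k - 4)*(k - 2)*(k + 3)*(k + 4)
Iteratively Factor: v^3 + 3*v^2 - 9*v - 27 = (v - 3)*(v^2 + 6*v + 9) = (v - 3)*(v + 3)*(v + 3)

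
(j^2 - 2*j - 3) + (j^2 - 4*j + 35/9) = 2*j^2 - 6*j + 8/9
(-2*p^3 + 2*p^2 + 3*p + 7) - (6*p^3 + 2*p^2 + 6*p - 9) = -8*p^3 - 3*p + 16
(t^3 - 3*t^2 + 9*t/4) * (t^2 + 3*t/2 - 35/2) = t^5 - 3*t^4/2 - 79*t^3/4 + 447*t^2/8 - 315*t/8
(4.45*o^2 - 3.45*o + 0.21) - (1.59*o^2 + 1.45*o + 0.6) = 2.86*o^2 - 4.9*o - 0.39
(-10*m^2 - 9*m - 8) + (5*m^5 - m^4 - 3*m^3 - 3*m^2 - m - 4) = 5*m^5 - m^4 - 3*m^3 - 13*m^2 - 10*m - 12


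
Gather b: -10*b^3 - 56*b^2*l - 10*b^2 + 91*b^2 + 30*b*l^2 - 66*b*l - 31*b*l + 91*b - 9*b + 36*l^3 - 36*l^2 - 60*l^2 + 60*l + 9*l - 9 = -10*b^3 + b^2*(81 - 56*l) + b*(30*l^2 - 97*l + 82) + 36*l^3 - 96*l^2 + 69*l - 9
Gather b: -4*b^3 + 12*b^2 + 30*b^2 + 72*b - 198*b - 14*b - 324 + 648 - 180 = -4*b^3 + 42*b^2 - 140*b + 144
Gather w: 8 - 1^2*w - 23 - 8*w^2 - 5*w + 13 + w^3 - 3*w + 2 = w^3 - 8*w^2 - 9*w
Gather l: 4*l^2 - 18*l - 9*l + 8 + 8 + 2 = 4*l^2 - 27*l + 18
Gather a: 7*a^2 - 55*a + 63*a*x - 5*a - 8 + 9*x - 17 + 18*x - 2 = 7*a^2 + a*(63*x - 60) + 27*x - 27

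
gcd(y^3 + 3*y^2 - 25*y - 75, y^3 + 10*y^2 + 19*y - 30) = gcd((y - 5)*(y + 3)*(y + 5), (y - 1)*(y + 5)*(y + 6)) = y + 5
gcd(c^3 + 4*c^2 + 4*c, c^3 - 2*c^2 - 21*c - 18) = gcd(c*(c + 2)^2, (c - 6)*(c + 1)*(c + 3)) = 1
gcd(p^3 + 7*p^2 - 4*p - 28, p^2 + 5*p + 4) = 1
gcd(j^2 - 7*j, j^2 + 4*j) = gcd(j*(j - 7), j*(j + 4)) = j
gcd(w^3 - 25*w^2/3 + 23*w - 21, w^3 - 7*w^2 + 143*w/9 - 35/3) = w^2 - 16*w/3 + 7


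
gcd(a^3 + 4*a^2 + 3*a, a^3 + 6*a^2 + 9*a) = a^2 + 3*a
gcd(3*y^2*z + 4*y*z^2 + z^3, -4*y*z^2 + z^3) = z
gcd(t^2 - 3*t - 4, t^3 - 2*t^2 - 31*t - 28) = t + 1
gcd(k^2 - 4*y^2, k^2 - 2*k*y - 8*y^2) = k + 2*y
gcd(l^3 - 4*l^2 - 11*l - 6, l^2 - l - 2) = l + 1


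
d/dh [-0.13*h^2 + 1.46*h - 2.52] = 1.46 - 0.26*h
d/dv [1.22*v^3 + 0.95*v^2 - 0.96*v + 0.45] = 3.66*v^2 + 1.9*v - 0.96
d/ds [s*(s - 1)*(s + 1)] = 3*s^2 - 1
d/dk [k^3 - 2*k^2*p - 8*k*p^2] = 3*k^2 - 4*k*p - 8*p^2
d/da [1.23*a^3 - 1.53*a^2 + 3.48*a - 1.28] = 3.69*a^2 - 3.06*a + 3.48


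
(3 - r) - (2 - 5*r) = 4*r + 1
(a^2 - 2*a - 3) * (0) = 0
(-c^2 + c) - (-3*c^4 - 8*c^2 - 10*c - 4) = 3*c^4 + 7*c^2 + 11*c + 4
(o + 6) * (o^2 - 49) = o^3 + 6*o^2 - 49*o - 294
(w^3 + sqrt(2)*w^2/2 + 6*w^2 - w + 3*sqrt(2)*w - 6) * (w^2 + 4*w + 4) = w^5 + sqrt(2)*w^4/2 + 10*w^4 + 5*sqrt(2)*w^3 + 27*w^3 + 14*w^2 + 14*sqrt(2)*w^2 - 28*w + 12*sqrt(2)*w - 24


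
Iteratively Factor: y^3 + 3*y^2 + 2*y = (y + 2)*(y^2 + y) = (y + 1)*(y + 2)*(y)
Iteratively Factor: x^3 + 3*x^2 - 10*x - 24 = (x + 4)*(x^2 - x - 6) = (x - 3)*(x + 4)*(x + 2)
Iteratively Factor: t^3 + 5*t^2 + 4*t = (t)*(t^2 + 5*t + 4) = t*(t + 1)*(t + 4)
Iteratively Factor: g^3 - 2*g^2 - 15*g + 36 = (g + 4)*(g^2 - 6*g + 9) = (g - 3)*(g + 4)*(g - 3)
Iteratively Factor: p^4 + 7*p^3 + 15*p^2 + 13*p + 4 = (p + 1)*(p^3 + 6*p^2 + 9*p + 4) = (p + 1)^2*(p^2 + 5*p + 4) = (p + 1)^3*(p + 4)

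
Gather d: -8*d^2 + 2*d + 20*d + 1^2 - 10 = -8*d^2 + 22*d - 9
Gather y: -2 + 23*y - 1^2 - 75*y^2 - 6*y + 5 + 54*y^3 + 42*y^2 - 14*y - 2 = 54*y^3 - 33*y^2 + 3*y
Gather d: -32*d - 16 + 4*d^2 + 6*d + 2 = 4*d^2 - 26*d - 14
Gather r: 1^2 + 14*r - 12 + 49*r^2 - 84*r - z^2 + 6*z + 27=49*r^2 - 70*r - z^2 + 6*z + 16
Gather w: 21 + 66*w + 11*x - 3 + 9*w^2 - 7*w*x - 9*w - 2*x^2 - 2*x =9*w^2 + w*(57 - 7*x) - 2*x^2 + 9*x + 18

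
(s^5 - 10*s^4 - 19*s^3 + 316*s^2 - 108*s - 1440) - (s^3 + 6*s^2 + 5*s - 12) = s^5 - 10*s^4 - 20*s^3 + 310*s^2 - 113*s - 1428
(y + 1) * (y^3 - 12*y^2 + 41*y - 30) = y^4 - 11*y^3 + 29*y^2 + 11*y - 30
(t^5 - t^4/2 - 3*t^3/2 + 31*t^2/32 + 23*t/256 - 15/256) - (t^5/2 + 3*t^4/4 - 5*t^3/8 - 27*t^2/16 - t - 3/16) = t^5/2 - 5*t^4/4 - 7*t^3/8 + 85*t^2/32 + 279*t/256 + 33/256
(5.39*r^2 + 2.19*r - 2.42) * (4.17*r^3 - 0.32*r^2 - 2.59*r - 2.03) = 22.4763*r^5 + 7.4075*r^4 - 24.7523*r^3 - 15.8394*r^2 + 1.8221*r + 4.9126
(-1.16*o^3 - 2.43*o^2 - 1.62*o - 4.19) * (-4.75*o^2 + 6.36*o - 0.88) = 5.51*o^5 + 4.1649*o^4 - 6.739*o^3 + 11.7377*o^2 - 25.2228*o + 3.6872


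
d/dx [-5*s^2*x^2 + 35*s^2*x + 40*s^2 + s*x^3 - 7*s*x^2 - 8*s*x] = s*(-10*s*x + 35*s + 3*x^2 - 14*x - 8)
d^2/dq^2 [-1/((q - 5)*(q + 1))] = 2*(-(q - 5)^2 - (q - 5)*(q + 1) - (q + 1)^2)/((q - 5)^3*(q + 1)^3)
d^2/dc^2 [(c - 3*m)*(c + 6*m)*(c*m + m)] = 2*m*(3*c + 3*m + 1)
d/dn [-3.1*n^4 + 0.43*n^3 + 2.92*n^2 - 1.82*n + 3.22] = -12.4*n^3 + 1.29*n^2 + 5.84*n - 1.82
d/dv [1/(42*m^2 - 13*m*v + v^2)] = (13*m - 2*v)/(42*m^2 - 13*m*v + v^2)^2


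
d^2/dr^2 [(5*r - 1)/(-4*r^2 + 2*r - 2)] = (-(4*r - 1)^2*(5*r - 1) + (30*r - 7)*(2*r^2 - r + 1))/(2*r^2 - r + 1)^3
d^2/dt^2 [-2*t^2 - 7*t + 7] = -4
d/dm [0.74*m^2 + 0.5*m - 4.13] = 1.48*m + 0.5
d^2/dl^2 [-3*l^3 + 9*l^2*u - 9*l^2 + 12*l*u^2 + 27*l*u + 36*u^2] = -18*l + 18*u - 18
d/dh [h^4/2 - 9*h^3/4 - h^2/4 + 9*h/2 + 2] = 2*h^3 - 27*h^2/4 - h/2 + 9/2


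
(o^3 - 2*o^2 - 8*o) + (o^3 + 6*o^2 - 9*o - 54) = 2*o^3 + 4*o^2 - 17*o - 54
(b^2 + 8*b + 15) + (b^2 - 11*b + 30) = 2*b^2 - 3*b + 45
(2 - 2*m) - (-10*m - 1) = 8*m + 3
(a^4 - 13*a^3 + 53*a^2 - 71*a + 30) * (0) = 0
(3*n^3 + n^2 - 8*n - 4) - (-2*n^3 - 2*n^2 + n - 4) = 5*n^3 + 3*n^2 - 9*n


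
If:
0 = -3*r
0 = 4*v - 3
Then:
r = 0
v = 3/4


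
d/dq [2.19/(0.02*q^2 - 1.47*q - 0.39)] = (3.2193 - 0.0876*q)/(-0.02*q^2 + 1.47*q + 0.39)^2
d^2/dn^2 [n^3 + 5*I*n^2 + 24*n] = 6*n + 10*I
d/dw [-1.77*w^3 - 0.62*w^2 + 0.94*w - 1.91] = -5.31*w^2 - 1.24*w + 0.94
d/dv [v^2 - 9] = 2*v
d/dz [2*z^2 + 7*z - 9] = 4*z + 7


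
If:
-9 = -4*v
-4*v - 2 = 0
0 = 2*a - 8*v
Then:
No Solution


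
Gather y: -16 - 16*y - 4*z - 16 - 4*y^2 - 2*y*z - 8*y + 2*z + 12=-4*y^2 + y*(-2*z - 24) - 2*z - 20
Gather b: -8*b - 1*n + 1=-8*b - n + 1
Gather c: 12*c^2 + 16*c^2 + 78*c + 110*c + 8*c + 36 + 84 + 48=28*c^2 + 196*c + 168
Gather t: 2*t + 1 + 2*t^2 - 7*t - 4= 2*t^2 - 5*t - 3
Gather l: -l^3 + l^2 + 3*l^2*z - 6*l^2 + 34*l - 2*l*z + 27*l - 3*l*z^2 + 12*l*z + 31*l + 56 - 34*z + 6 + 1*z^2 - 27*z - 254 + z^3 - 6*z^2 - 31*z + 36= -l^3 + l^2*(3*z - 5) + l*(-3*z^2 + 10*z + 92) + z^3 - 5*z^2 - 92*z - 156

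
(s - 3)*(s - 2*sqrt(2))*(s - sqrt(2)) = s^3 - 3*sqrt(2)*s^2 - 3*s^2 + 4*s + 9*sqrt(2)*s - 12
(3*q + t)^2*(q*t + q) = 9*q^3*t + 9*q^3 + 6*q^2*t^2 + 6*q^2*t + q*t^3 + q*t^2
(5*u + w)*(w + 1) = 5*u*w + 5*u + w^2 + w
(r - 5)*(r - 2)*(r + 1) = r^3 - 6*r^2 + 3*r + 10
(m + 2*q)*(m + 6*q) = m^2 + 8*m*q + 12*q^2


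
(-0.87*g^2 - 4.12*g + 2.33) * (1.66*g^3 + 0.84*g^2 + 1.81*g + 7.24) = -1.4442*g^5 - 7.57*g^4 - 1.1677*g^3 - 11.7988*g^2 - 25.6115*g + 16.8692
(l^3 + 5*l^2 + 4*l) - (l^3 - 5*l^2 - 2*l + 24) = 10*l^2 + 6*l - 24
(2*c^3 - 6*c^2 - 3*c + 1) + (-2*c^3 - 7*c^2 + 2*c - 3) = -13*c^2 - c - 2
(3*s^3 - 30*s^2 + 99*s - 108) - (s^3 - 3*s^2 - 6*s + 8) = 2*s^3 - 27*s^2 + 105*s - 116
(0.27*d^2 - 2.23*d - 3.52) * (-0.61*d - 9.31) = -0.1647*d^3 - 1.1534*d^2 + 22.9085*d + 32.7712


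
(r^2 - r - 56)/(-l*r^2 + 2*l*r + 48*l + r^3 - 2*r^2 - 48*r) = (r + 7)/(-l*r - 6*l + r^2 + 6*r)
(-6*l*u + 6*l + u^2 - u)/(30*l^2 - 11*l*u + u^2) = (u - 1)/(-5*l + u)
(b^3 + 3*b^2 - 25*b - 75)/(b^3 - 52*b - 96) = (-b^3 - 3*b^2 + 25*b + 75)/(-b^3 + 52*b + 96)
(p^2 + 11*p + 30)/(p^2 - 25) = (p + 6)/(p - 5)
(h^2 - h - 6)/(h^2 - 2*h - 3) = (h + 2)/(h + 1)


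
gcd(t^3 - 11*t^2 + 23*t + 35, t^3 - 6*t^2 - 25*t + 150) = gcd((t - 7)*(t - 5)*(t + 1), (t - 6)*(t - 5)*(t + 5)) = t - 5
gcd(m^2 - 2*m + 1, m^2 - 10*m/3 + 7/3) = m - 1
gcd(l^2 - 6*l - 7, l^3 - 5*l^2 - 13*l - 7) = l^2 - 6*l - 7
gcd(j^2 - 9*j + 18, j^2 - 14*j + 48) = j - 6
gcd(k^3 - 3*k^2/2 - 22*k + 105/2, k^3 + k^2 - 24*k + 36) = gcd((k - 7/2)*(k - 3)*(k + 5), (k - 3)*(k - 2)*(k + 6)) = k - 3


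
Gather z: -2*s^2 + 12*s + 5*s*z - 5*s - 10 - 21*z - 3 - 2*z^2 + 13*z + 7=-2*s^2 + 7*s - 2*z^2 + z*(5*s - 8) - 6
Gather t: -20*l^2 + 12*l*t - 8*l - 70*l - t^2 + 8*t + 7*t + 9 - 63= -20*l^2 - 78*l - t^2 + t*(12*l + 15) - 54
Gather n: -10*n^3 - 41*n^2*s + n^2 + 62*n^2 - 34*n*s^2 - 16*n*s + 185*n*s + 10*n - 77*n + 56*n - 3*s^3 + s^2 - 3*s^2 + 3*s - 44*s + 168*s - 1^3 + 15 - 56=-10*n^3 + n^2*(63 - 41*s) + n*(-34*s^2 + 169*s - 11) - 3*s^3 - 2*s^2 + 127*s - 42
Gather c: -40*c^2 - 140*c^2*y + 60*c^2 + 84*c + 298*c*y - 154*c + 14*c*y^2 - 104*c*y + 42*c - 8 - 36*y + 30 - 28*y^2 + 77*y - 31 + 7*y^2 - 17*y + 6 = c^2*(20 - 140*y) + c*(14*y^2 + 194*y - 28) - 21*y^2 + 24*y - 3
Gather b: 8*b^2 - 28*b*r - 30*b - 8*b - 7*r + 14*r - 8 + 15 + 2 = 8*b^2 + b*(-28*r - 38) + 7*r + 9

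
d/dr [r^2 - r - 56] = 2*r - 1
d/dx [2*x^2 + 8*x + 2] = 4*x + 8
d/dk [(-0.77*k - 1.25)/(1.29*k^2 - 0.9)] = (0.9933*k^2 + 3.225*k + 0.693)/(1.6641*k^4 - 2.322*k^2 + 0.81)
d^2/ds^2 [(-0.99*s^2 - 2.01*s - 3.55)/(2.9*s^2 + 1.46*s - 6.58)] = (1.4210854715202e-14*s^4 - 25.42488*s^3 - 292.48008*s^2 - 320.31312*s - 274.962768)/(24.389*s^6 + 36.8358*s^5 - 147.46848*s^4 - 164.046184*s^3 + 334.600896*s^2 + 189.638232*s - 284.890312)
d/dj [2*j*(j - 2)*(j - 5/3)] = 6*j^2 - 44*j/3 + 20/3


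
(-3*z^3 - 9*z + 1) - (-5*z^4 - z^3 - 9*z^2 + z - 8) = 5*z^4 - 2*z^3 + 9*z^2 - 10*z + 9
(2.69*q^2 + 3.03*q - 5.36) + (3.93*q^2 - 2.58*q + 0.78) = 6.62*q^2 + 0.45*q - 4.58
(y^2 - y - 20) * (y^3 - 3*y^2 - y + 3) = y^5 - 4*y^4 - 18*y^3 + 64*y^2 + 17*y - 60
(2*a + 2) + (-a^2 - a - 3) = -a^2 + a - 1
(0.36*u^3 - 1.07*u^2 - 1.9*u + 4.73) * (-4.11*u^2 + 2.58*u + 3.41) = -1.4796*u^5 + 5.3265*u^4 + 6.276*u^3 - 27.991*u^2 + 5.7244*u + 16.1293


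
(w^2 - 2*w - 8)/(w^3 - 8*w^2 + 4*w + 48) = 1/(w - 6)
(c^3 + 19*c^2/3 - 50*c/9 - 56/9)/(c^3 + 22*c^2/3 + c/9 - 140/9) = (3*c + 2)/(3*c + 5)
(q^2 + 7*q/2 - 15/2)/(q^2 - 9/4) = 2*(q + 5)/(2*q + 3)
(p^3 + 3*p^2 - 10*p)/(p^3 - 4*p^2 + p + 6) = p*(p + 5)/(p^2 - 2*p - 3)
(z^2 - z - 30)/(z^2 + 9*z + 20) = (z - 6)/(z + 4)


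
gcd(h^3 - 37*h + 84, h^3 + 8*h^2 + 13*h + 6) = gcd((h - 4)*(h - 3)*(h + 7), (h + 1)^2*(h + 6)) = 1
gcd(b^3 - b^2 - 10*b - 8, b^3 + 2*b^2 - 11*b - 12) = b + 1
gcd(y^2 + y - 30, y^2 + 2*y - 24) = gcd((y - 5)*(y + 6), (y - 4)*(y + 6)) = y + 6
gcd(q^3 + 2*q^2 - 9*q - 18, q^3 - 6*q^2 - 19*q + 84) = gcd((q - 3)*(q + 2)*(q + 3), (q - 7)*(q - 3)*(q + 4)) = q - 3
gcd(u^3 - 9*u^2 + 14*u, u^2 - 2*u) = u^2 - 2*u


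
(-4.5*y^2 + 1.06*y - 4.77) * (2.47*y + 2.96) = -11.115*y^3 - 10.7018*y^2 - 8.6443*y - 14.1192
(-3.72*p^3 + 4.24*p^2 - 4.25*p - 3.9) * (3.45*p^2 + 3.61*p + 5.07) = -12.834*p^5 + 1.1988*p^4 - 18.2165*p^3 - 7.3007*p^2 - 35.6265*p - 19.773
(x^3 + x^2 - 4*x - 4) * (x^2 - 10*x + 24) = x^5 - 9*x^4 + 10*x^3 + 60*x^2 - 56*x - 96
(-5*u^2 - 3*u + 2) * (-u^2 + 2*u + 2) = 5*u^4 - 7*u^3 - 18*u^2 - 2*u + 4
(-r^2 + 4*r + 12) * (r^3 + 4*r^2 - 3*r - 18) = -r^5 + 31*r^3 + 54*r^2 - 108*r - 216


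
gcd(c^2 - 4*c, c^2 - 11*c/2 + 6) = c - 4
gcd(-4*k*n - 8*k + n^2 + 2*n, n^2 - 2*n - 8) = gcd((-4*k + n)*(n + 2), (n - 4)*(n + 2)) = n + 2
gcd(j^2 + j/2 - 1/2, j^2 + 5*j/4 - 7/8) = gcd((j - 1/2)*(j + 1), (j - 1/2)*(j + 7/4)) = j - 1/2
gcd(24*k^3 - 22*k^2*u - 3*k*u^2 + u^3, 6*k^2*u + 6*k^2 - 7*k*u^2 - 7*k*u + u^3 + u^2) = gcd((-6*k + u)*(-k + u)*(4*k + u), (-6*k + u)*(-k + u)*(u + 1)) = 6*k^2 - 7*k*u + u^2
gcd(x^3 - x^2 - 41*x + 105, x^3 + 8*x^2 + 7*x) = x + 7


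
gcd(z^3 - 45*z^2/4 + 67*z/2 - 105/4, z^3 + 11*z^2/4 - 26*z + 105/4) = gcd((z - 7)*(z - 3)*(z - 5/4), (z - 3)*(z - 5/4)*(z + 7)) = z^2 - 17*z/4 + 15/4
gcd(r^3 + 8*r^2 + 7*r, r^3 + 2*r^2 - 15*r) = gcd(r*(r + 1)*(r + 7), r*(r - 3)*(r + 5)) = r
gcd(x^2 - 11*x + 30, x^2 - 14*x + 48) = x - 6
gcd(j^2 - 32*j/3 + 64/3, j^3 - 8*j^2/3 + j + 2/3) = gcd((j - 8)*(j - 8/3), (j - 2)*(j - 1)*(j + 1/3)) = 1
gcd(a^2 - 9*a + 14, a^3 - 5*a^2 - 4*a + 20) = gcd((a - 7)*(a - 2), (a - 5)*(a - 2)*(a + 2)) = a - 2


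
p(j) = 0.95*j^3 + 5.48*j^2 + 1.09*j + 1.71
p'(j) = 2.85*j^2 + 10.96*j + 1.09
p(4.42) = 195.62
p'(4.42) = 105.21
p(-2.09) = 14.70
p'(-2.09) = -9.37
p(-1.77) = 11.68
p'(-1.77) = -9.38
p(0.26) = 2.38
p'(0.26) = 4.13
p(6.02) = 414.13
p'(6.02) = 170.35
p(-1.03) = 5.36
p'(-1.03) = -7.18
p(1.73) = 24.92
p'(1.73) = 28.58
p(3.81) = 137.95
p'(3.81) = 84.22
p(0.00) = 1.71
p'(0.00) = 1.09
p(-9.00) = -256.77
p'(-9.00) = 133.30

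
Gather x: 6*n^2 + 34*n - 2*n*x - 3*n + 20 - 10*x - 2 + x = 6*n^2 + 31*n + x*(-2*n - 9) + 18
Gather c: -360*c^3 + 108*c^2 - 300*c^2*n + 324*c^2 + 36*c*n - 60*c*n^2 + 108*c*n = -360*c^3 + c^2*(432 - 300*n) + c*(-60*n^2 + 144*n)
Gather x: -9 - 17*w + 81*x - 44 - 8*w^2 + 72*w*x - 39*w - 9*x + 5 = -8*w^2 - 56*w + x*(72*w + 72) - 48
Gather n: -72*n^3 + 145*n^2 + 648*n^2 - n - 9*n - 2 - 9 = -72*n^3 + 793*n^2 - 10*n - 11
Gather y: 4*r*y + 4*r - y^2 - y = 4*r - y^2 + y*(4*r - 1)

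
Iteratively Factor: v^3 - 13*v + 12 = (v - 1)*(v^2 + v - 12) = (v - 3)*(v - 1)*(v + 4)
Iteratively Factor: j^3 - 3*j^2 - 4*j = (j)*(j^2 - 3*j - 4) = j*(j - 4)*(j + 1)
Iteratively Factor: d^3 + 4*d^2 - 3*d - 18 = (d + 3)*(d^2 + d - 6) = (d - 2)*(d + 3)*(d + 3)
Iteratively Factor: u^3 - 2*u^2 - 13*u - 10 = (u - 5)*(u^2 + 3*u + 2) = (u - 5)*(u + 2)*(u + 1)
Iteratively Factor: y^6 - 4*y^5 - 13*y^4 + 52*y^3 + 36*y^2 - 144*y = (y - 3)*(y^5 - y^4 - 16*y^3 + 4*y^2 + 48*y) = (y - 3)*(y + 2)*(y^4 - 3*y^3 - 10*y^2 + 24*y) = (y - 3)*(y - 2)*(y + 2)*(y^3 - y^2 - 12*y) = y*(y - 3)*(y - 2)*(y + 2)*(y^2 - y - 12) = y*(y - 4)*(y - 3)*(y - 2)*(y + 2)*(y + 3)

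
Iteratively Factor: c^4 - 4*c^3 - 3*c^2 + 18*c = (c - 3)*(c^3 - c^2 - 6*c) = (c - 3)^2*(c^2 + 2*c) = (c - 3)^2*(c + 2)*(c)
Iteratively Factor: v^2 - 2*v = (v)*(v - 2)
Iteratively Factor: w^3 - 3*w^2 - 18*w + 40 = (w - 5)*(w^2 + 2*w - 8) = (w - 5)*(w - 2)*(w + 4)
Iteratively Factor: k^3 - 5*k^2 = (k - 5)*(k^2) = k*(k - 5)*(k)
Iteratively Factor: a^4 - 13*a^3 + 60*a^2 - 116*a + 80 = (a - 5)*(a^3 - 8*a^2 + 20*a - 16) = (a - 5)*(a - 4)*(a^2 - 4*a + 4) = (a - 5)*(a - 4)*(a - 2)*(a - 2)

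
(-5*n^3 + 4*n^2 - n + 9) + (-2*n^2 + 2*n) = -5*n^3 + 2*n^2 + n + 9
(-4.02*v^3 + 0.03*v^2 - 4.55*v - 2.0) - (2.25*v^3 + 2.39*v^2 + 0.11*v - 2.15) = -6.27*v^3 - 2.36*v^2 - 4.66*v + 0.15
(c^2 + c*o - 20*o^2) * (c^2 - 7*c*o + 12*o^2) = c^4 - 6*c^3*o - 15*c^2*o^2 + 152*c*o^3 - 240*o^4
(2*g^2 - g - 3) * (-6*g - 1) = -12*g^3 + 4*g^2 + 19*g + 3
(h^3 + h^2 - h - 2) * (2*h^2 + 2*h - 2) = 2*h^5 + 4*h^4 - 2*h^3 - 8*h^2 - 2*h + 4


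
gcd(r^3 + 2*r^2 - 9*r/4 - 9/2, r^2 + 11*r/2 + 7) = r + 2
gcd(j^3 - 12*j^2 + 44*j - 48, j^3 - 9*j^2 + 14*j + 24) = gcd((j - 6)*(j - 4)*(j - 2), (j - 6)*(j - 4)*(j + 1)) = j^2 - 10*j + 24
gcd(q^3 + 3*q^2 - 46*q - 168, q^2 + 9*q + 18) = q + 6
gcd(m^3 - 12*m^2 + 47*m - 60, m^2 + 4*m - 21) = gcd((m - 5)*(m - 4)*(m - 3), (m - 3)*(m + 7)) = m - 3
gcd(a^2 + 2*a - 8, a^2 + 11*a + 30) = 1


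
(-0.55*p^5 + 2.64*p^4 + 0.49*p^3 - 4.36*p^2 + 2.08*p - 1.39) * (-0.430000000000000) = 0.2365*p^5 - 1.1352*p^4 - 0.2107*p^3 + 1.8748*p^2 - 0.8944*p + 0.5977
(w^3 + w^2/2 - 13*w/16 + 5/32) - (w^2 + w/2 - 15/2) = w^3 - w^2/2 - 21*w/16 + 245/32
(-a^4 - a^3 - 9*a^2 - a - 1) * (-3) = 3*a^4 + 3*a^3 + 27*a^2 + 3*a + 3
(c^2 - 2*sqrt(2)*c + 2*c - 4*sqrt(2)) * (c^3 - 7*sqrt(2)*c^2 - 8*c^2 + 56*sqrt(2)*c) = c^5 - 9*sqrt(2)*c^4 - 6*c^4 + 12*c^3 + 54*sqrt(2)*c^3 - 168*c^2 + 144*sqrt(2)*c^2 - 448*c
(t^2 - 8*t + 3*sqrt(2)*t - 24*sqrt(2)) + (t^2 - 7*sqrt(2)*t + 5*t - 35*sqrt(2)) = 2*t^2 - 4*sqrt(2)*t - 3*t - 59*sqrt(2)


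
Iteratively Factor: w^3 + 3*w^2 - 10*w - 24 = (w - 3)*(w^2 + 6*w + 8) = (w - 3)*(w + 4)*(w + 2)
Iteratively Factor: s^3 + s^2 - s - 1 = (s + 1)*(s^2 - 1) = (s - 1)*(s + 1)*(s + 1)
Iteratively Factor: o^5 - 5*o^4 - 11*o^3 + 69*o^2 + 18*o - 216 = (o - 3)*(o^4 - 2*o^3 - 17*o^2 + 18*o + 72) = (o - 3)*(o + 3)*(o^3 - 5*o^2 - 2*o + 24) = (o - 3)^2*(o + 3)*(o^2 - 2*o - 8) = (o - 3)^2*(o + 2)*(o + 3)*(o - 4)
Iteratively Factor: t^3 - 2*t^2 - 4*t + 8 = (t + 2)*(t^2 - 4*t + 4) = (t - 2)*(t + 2)*(t - 2)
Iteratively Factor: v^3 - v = (v + 1)*(v^2 - v) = (v - 1)*(v + 1)*(v)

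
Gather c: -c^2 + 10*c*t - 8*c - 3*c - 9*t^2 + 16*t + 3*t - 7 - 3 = -c^2 + c*(10*t - 11) - 9*t^2 + 19*t - 10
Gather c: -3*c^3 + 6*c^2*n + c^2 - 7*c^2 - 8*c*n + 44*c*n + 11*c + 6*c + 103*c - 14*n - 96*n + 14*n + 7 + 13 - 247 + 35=-3*c^3 + c^2*(6*n - 6) + c*(36*n + 120) - 96*n - 192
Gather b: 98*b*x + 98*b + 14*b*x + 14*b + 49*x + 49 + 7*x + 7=b*(112*x + 112) + 56*x + 56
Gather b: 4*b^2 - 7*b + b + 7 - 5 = 4*b^2 - 6*b + 2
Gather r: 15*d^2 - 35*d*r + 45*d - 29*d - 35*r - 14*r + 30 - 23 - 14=15*d^2 + 16*d + r*(-35*d - 49) - 7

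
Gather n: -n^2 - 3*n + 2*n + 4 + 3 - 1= -n^2 - n + 6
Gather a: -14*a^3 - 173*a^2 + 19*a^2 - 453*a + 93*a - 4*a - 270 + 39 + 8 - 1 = -14*a^3 - 154*a^2 - 364*a - 224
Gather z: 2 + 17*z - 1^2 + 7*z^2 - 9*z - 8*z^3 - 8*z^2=-8*z^3 - z^2 + 8*z + 1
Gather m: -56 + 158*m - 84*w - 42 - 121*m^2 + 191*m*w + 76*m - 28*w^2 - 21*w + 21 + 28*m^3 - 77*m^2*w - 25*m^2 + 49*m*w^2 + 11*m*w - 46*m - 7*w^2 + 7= 28*m^3 + m^2*(-77*w - 146) + m*(49*w^2 + 202*w + 188) - 35*w^2 - 105*w - 70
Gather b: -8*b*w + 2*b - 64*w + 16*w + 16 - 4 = b*(2 - 8*w) - 48*w + 12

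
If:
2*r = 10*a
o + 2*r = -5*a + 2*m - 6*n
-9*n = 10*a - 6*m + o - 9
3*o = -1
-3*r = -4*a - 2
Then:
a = 2/11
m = -733/198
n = -485/297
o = -1/3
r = 10/11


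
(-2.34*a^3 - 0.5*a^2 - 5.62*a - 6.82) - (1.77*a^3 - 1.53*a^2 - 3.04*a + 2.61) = -4.11*a^3 + 1.03*a^2 - 2.58*a - 9.43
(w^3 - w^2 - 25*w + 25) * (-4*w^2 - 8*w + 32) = -4*w^5 - 4*w^4 + 140*w^3 + 68*w^2 - 1000*w + 800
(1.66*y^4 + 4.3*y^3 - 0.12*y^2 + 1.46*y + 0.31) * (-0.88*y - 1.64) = -1.4608*y^5 - 6.5064*y^4 - 6.9464*y^3 - 1.088*y^2 - 2.6672*y - 0.5084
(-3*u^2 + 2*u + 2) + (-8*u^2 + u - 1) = -11*u^2 + 3*u + 1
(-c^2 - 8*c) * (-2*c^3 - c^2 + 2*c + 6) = 2*c^5 + 17*c^4 + 6*c^3 - 22*c^2 - 48*c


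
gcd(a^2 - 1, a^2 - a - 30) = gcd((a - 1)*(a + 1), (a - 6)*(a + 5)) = 1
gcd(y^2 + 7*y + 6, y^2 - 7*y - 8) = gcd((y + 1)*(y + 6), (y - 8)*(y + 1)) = y + 1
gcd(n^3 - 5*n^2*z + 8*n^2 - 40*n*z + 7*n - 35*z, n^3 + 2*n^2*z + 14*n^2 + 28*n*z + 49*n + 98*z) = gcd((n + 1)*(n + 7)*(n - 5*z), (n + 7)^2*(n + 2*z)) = n + 7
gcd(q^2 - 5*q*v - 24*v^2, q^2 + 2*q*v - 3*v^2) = q + 3*v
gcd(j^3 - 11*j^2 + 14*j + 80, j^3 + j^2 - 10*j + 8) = 1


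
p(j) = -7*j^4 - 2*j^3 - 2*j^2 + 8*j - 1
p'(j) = -28*j^3 - 6*j^2 - 4*j + 8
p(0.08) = -0.37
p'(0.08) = 7.63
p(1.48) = -33.61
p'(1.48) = -101.83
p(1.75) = -69.50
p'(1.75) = -167.44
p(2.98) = -599.88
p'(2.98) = -798.18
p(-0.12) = -1.99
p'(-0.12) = 8.44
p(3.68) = -1382.09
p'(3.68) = -1483.38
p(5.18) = -5331.05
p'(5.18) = -4065.49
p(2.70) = -405.35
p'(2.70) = -597.66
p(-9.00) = -44704.00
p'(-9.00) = 19970.00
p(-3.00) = -556.00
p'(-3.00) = 722.00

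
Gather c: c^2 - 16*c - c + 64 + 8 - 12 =c^2 - 17*c + 60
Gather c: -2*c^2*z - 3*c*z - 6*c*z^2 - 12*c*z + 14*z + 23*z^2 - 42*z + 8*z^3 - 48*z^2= -2*c^2*z + c*(-6*z^2 - 15*z) + 8*z^3 - 25*z^2 - 28*z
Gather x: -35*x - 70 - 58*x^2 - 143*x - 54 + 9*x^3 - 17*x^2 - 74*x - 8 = 9*x^3 - 75*x^2 - 252*x - 132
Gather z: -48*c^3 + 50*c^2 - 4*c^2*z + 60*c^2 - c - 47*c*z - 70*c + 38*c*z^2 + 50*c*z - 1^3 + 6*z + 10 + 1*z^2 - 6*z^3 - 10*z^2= -48*c^3 + 110*c^2 - 71*c - 6*z^3 + z^2*(38*c - 9) + z*(-4*c^2 + 3*c + 6) + 9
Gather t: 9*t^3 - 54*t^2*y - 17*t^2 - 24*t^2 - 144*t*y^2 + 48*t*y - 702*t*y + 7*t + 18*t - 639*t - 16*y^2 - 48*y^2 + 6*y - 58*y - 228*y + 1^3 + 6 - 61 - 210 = 9*t^3 + t^2*(-54*y - 41) + t*(-144*y^2 - 654*y - 614) - 64*y^2 - 280*y - 264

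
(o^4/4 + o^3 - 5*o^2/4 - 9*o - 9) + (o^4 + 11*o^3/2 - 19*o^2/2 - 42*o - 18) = 5*o^4/4 + 13*o^3/2 - 43*o^2/4 - 51*o - 27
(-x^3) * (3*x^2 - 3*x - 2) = -3*x^5 + 3*x^4 + 2*x^3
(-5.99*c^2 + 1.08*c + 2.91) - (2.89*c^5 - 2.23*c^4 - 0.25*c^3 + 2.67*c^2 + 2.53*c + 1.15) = -2.89*c^5 + 2.23*c^4 + 0.25*c^3 - 8.66*c^2 - 1.45*c + 1.76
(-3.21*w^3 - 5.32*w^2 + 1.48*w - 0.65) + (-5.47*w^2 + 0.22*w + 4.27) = -3.21*w^3 - 10.79*w^2 + 1.7*w + 3.62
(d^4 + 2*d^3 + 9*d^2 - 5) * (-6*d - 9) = -6*d^5 - 21*d^4 - 72*d^3 - 81*d^2 + 30*d + 45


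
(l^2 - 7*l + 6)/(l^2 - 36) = (l - 1)/(l + 6)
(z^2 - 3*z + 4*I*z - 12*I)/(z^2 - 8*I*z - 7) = (z^2 + z*(-3 + 4*I) - 12*I)/(z^2 - 8*I*z - 7)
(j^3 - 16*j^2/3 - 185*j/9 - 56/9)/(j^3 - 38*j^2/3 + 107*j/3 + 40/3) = (j + 7/3)/(j - 5)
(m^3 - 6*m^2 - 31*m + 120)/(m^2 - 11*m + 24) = m + 5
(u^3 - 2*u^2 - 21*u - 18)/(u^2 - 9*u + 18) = (u^2 + 4*u + 3)/(u - 3)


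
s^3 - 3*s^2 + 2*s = s*(s - 2)*(s - 1)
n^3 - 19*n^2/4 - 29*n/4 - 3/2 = (n - 6)*(n + 1/4)*(n + 1)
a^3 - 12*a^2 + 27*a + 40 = (a - 8)*(a - 5)*(a + 1)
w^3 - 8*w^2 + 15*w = w*(w - 5)*(w - 3)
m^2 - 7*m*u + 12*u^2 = (m - 4*u)*(m - 3*u)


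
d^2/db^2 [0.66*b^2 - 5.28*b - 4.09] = 1.32000000000000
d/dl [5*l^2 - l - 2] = 10*l - 1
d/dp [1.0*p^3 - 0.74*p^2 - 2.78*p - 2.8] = 3.0*p^2 - 1.48*p - 2.78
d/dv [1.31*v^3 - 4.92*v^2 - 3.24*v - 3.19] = 3.93*v^2 - 9.84*v - 3.24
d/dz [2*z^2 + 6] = 4*z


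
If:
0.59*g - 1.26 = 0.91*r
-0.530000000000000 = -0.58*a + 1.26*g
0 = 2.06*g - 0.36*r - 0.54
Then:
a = 0.96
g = 0.02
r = -1.37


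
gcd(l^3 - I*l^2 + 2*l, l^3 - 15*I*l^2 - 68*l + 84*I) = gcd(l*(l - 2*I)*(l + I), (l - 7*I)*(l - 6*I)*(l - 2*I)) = l - 2*I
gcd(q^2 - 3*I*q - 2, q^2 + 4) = q - 2*I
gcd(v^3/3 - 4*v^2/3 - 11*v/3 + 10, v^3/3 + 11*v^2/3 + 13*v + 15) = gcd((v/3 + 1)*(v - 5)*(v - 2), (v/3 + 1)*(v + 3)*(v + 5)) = v + 3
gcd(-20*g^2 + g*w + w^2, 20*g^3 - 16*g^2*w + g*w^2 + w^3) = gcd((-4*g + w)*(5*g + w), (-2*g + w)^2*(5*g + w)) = 5*g + w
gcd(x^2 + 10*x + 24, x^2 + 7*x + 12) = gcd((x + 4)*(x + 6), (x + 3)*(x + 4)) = x + 4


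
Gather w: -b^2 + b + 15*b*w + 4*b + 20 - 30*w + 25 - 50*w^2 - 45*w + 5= -b^2 + 5*b - 50*w^2 + w*(15*b - 75) + 50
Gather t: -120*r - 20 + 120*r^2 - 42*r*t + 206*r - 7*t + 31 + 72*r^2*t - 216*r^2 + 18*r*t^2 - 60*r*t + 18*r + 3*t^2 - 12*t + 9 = -96*r^2 + 104*r + t^2*(18*r + 3) + t*(72*r^2 - 102*r - 19) + 20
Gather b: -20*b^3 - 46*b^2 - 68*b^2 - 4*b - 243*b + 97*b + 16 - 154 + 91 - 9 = -20*b^3 - 114*b^2 - 150*b - 56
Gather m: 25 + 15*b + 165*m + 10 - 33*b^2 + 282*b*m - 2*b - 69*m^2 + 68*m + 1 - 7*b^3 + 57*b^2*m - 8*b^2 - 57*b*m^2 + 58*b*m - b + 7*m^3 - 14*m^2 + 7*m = -7*b^3 - 41*b^2 + 12*b + 7*m^3 + m^2*(-57*b - 83) + m*(57*b^2 + 340*b + 240) + 36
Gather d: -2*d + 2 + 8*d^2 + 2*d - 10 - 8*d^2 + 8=0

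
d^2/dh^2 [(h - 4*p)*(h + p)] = 2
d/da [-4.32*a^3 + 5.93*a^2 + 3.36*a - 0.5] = -12.96*a^2 + 11.86*a + 3.36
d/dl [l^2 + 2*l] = 2*l + 2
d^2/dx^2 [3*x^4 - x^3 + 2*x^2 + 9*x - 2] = 36*x^2 - 6*x + 4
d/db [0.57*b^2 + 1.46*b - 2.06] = 1.14*b + 1.46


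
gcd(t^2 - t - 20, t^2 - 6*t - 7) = 1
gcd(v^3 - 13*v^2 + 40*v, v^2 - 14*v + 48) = v - 8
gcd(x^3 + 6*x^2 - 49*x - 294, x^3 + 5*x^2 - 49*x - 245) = x^2 - 49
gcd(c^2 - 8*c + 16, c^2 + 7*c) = 1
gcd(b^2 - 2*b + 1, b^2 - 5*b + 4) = b - 1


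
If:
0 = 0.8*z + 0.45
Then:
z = -0.56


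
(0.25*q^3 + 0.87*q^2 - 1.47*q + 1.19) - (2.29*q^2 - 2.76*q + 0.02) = 0.25*q^3 - 1.42*q^2 + 1.29*q + 1.17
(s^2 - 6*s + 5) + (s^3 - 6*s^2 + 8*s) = s^3 - 5*s^2 + 2*s + 5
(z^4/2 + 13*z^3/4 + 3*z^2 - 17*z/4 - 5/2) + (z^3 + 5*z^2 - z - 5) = z^4/2 + 17*z^3/4 + 8*z^2 - 21*z/4 - 15/2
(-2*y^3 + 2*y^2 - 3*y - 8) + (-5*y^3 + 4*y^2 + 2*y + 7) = -7*y^3 + 6*y^2 - y - 1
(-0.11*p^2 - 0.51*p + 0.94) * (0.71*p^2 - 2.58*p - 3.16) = -0.0781*p^4 - 0.0783*p^3 + 2.3308*p^2 - 0.8136*p - 2.9704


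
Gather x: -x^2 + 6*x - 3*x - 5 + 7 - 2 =-x^2 + 3*x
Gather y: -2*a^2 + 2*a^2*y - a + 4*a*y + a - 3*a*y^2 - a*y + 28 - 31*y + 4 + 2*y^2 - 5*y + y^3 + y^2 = -2*a^2 + y^3 + y^2*(3 - 3*a) + y*(2*a^2 + 3*a - 36) + 32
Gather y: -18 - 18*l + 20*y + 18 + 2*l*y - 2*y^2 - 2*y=-18*l - 2*y^2 + y*(2*l + 18)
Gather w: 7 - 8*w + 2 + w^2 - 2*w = w^2 - 10*w + 9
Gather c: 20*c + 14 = 20*c + 14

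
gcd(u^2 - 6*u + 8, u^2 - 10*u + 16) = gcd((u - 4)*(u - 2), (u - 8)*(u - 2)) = u - 2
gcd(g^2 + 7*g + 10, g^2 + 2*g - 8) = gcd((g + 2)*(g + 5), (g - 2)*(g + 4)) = 1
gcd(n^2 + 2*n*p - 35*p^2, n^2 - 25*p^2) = -n + 5*p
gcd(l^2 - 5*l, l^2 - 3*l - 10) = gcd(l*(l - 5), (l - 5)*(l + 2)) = l - 5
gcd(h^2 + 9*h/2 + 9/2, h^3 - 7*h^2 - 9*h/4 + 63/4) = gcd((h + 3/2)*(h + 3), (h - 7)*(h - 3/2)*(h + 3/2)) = h + 3/2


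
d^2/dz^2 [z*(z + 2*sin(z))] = -2*z*sin(z) + 4*cos(z) + 2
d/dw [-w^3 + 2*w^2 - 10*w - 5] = -3*w^2 + 4*w - 10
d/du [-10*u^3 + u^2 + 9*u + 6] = -30*u^2 + 2*u + 9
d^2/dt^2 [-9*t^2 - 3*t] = -18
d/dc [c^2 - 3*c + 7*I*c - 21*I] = 2*c - 3 + 7*I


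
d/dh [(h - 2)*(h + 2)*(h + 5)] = 3*h^2 + 10*h - 4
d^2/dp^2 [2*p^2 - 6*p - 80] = 4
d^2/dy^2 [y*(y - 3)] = 2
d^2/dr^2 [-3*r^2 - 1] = -6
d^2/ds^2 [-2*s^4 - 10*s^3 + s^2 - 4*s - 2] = -24*s^2 - 60*s + 2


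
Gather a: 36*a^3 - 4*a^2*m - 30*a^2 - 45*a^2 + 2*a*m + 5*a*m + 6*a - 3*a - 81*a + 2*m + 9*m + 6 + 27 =36*a^3 + a^2*(-4*m - 75) + a*(7*m - 78) + 11*m + 33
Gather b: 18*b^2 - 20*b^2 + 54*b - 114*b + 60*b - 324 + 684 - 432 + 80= 8 - 2*b^2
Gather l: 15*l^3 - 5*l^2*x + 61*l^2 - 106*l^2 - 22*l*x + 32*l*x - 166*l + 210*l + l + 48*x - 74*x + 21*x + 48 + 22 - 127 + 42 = 15*l^3 + l^2*(-5*x - 45) + l*(10*x + 45) - 5*x - 15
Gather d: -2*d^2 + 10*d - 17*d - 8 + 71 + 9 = -2*d^2 - 7*d + 72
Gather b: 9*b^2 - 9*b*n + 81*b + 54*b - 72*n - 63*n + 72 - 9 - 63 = 9*b^2 + b*(135 - 9*n) - 135*n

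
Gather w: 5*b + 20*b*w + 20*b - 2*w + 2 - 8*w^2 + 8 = 25*b - 8*w^2 + w*(20*b - 2) + 10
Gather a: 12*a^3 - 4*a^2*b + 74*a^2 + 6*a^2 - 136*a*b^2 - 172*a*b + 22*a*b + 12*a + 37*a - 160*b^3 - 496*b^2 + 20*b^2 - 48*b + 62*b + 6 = 12*a^3 + a^2*(80 - 4*b) + a*(-136*b^2 - 150*b + 49) - 160*b^3 - 476*b^2 + 14*b + 6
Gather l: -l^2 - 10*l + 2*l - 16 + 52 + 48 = -l^2 - 8*l + 84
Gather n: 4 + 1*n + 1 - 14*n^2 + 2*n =-14*n^2 + 3*n + 5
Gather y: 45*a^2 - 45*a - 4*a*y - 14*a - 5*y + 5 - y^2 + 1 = 45*a^2 - 59*a - y^2 + y*(-4*a - 5) + 6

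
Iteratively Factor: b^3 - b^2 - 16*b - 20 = (b - 5)*(b^2 + 4*b + 4) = (b - 5)*(b + 2)*(b + 2)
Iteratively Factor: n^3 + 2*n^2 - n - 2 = (n + 1)*(n^2 + n - 2) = (n + 1)*(n + 2)*(n - 1)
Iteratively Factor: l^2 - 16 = (l - 4)*(l + 4)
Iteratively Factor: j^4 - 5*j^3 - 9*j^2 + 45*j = (j - 5)*(j^3 - 9*j) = j*(j - 5)*(j^2 - 9) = j*(j - 5)*(j + 3)*(j - 3)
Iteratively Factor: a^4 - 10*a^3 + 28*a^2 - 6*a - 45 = (a + 1)*(a^3 - 11*a^2 + 39*a - 45) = (a - 3)*(a + 1)*(a^2 - 8*a + 15) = (a - 5)*(a - 3)*(a + 1)*(a - 3)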